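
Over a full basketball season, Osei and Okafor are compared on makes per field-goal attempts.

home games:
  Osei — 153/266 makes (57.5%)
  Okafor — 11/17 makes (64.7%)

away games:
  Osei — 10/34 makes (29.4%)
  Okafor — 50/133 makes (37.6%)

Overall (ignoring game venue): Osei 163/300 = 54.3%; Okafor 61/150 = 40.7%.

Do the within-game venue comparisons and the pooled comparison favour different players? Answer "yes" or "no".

yes

Within each game venue level (home games 57.5% vs 64.7%; away games 29.4% vs 37.6%), Okafor has the higher rate every time. Pooled: 54.3% vs 40.7% — Osei has the higher rate overall. The two comparisons disagree.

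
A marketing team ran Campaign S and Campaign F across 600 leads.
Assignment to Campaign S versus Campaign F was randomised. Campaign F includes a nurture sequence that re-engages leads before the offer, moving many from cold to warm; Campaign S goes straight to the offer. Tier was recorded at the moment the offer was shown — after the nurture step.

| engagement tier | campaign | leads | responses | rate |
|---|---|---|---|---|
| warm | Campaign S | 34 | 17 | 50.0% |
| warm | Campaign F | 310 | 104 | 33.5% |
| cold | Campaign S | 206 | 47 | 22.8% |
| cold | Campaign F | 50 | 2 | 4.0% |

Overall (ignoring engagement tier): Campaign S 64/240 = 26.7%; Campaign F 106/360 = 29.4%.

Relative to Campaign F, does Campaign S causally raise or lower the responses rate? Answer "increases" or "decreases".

The stratified and pooled comparisons disagree (Campaign S wins within each engagement tier; Campaign F wins overall), so the answer turns on the causal role of engagement tier.
Engagement tier here is a post-treatment variable shaped by the campaign; conditioning on it would introduce bias rather than remove it. The overall comparison is the causal one.
Pooled: Campaign S 26.7% vs Campaign F 29.4%; Campaign F is higher overall.

decreases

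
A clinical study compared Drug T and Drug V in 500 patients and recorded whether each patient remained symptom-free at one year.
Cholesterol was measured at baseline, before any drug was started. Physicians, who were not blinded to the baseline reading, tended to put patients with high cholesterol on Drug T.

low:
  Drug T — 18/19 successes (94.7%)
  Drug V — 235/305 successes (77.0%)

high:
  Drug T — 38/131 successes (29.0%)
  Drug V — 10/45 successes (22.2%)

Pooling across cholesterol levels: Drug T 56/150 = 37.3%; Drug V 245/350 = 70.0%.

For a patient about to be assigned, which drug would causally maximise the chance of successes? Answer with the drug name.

Cholesterol differs across drugs for reasons unrelated to any effect of the drug itself, and it separately predicts the outcome — a classic confounder. We must compare within cholesterol levels.
Within each level — low: 94.7% vs 77.0%; high: 29.0% vs 22.2% — Drug T is higher every time.

Drug T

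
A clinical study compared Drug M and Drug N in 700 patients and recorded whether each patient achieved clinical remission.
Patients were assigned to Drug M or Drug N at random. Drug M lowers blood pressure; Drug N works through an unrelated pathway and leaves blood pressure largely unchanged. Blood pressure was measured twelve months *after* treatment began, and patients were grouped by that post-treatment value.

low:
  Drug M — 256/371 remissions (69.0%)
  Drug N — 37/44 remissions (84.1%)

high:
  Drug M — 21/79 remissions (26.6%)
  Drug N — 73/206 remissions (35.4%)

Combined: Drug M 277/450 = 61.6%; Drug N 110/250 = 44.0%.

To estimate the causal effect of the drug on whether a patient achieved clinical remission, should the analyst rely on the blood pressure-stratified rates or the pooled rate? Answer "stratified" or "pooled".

The blood pressure-specific comparison favours Drug N throughout, but the pooled figures favour Drug M. The question is whether to condition on blood pressure.
Blood pressure lies on the pathway drug → blood pressure → outcome, so adjusting for it blocks the indirect effect. For the total causal effect of drug, use the unadjusted pooled rates.
Pooled: Drug M 61.6% vs Drug N 44.0%; Drug M is higher overall.

pooled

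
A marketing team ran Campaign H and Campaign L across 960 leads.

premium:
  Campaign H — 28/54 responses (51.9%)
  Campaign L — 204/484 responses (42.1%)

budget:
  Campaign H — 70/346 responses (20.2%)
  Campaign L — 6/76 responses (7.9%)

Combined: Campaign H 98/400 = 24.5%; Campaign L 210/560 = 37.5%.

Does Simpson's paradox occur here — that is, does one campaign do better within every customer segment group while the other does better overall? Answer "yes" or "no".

Within each customer segment level (premium 51.9% vs 42.1%; budget 20.2% vs 7.9%), Campaign H has the higher rate every time. Pooled: 24.5% vs 37.5% — Campaign L has the higher rate overall. The two comparisons disagree.

yes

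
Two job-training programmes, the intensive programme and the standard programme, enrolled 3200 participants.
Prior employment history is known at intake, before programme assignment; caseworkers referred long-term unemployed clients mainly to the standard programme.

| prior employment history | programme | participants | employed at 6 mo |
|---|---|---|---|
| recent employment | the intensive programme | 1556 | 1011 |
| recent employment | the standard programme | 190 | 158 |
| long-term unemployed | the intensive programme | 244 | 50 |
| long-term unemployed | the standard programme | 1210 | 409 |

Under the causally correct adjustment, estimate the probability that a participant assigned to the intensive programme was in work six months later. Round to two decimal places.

Here prior employment history is a common cause — it drives both which programme a case falls under and the outcome. The crude comparison mixes populations; the stratum-specific rates are the causally relevant ones.
Standardising the intensive programme to the population prior employment history mix: 0.546·1011/1556 + 0.454·50/244 = 0.448.

0.45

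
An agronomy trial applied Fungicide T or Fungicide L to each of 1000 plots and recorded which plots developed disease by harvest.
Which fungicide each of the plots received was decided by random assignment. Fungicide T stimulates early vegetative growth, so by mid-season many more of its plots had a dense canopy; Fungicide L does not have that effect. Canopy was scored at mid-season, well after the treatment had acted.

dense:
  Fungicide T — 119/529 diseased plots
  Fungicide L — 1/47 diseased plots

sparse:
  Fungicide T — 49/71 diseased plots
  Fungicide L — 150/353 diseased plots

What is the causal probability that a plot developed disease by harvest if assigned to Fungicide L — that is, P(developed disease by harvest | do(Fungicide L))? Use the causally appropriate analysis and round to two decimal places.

0.38

Mid-season canopy lies on the pathway fungicide → mid-season canopy → outcome, so adjusting for it blocks the indirect effect. For the total causal effect of fungicide, use the unadjusted pooled rates.
So P(outcome | do(Fungicide L)) is just the pooled rate for Fungicide L: 151/400 = 0.378.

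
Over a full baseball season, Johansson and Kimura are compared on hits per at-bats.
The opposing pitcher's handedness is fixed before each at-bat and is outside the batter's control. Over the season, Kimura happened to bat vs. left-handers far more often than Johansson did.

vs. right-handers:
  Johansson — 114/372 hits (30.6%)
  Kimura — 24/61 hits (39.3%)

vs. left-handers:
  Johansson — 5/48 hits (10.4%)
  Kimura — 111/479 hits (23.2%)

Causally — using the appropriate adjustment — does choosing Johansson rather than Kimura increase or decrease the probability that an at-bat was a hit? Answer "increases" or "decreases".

Within every pitcher handedness level Kimura has the higher rate, yet pooled Johansson does — Simpson's reversal.
Nothing the player does changes pitcher handedness; the imbalance is an allocation artefact. With pitcher handedness also predicting the outcome, the pooled figure is confounded, and the within-stratum comparison is the causal one.
Within each level — vs. right-handers: 30.6% vs 39.3%; vs. left-handers: 10.4% vs 23.2% — Kimura is higher every time.

decreases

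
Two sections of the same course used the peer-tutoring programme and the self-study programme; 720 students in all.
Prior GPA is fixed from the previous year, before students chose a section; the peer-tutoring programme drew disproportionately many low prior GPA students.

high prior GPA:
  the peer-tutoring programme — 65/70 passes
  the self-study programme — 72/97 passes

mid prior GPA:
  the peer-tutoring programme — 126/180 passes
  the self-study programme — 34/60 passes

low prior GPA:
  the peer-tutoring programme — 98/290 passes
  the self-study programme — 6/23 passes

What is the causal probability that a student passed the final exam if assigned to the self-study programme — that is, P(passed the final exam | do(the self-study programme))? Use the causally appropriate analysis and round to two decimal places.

Within every prior GPA band level the peer-tutoring programme has the higher rate, yet pooled the self-study programme does — Simpson's reversal.
Prior GPA band is set before the teaching method has any effect — it is not caused by the teaching method — and it independently drives the outcome. That makes it a confounder, so the causal comparison is within prior GPA band levels.
Standardising the self-study programme to the population prior GPA band mix: 0.232·72/97 + 0.333·34/60 + 0.435·6/23 = 0.474.

0.47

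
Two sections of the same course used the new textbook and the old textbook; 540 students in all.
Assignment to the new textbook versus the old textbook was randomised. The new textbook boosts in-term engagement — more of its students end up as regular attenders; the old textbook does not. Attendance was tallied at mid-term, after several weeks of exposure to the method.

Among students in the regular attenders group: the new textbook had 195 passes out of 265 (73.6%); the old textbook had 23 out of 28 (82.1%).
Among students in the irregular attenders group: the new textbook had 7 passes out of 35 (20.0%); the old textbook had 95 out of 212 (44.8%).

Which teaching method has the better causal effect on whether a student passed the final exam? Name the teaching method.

the new textbook

The distribution of mid-term attendance is itself part of what the teaching method does — it is an intermediate outcome. Holding it fixed would remove that part of the effect; the total effect is the pooled difference.
Pooled: the new textbook 67.3% vs the old textbook 49.2%; the new textbook is higher overall.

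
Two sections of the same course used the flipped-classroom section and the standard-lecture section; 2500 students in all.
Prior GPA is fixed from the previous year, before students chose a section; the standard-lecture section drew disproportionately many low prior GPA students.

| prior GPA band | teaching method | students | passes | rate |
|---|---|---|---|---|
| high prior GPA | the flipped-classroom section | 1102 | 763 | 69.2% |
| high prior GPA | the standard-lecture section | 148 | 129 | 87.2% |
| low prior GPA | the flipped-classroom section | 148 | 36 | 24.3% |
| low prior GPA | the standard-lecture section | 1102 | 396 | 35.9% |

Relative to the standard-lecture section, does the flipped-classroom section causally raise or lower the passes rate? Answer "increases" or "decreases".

decreases

The stratified and pooled comparisons disagree (the standard-lecture section wins within each prior GPA band; the flipped-classroom section wins overall), so the answer turns on the causal role of prior GPA band.
Prior GPA band is set before the teaching method has any effect — it is not caused by the teaching method — and it independently drives the outcome. That makes it a confounder, so the causal comparison is within prior GPA band levels.
Within each level — high prior GPA: 69.2% vs 87.2%; low prior GPA: 24.3% vs 35.9% — the standard-lecture section is higher every time.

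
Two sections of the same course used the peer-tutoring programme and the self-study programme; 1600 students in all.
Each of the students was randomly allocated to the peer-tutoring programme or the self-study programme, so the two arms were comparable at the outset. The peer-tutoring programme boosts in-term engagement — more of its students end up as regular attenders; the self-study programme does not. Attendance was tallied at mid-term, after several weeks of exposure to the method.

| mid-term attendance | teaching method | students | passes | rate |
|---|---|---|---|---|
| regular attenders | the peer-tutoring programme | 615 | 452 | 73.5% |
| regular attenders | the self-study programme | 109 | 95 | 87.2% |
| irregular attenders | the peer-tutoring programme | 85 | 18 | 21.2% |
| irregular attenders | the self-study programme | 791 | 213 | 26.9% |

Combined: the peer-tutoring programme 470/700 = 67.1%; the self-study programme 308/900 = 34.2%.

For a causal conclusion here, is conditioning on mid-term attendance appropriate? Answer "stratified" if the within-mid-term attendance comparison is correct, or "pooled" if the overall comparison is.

pooled

Mid-term attendance lies on the pathway teaching method → mid-term attendance → outcome, so adjusting for it blocks the indirect effect. For the total causal effect of teaching method, use the unadjusted pooled rates.
Pooled: the peer-tutoring programme 67.1% vs the self-study programme 34.2%; the peer-tutoring programme is higher overall.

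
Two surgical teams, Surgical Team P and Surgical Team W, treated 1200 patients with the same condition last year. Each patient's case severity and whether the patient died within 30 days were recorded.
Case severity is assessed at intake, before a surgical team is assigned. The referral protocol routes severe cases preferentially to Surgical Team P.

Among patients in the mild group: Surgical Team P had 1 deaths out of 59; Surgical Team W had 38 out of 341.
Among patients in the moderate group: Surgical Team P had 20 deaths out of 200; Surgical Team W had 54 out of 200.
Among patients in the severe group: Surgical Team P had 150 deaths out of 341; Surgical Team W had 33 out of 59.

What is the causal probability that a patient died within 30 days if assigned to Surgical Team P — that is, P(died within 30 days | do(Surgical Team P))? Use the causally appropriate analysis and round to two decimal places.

Within every case severity level Surgical Team P has the lower rate, yet pooled Surgical Team W does — Simpson's reversal.
Since case severity is a pre-existing factor (not a product of the surgical team) and it affects the outcome on its own, it is a confounder. The stratified rates, not the pooled rate, identify the causal effect.
Standardising Surgical Team P to the population case severity mix: 0.333·1/59 + 0.333·20/200 + 0.333·150/341 = 0.186.

0.19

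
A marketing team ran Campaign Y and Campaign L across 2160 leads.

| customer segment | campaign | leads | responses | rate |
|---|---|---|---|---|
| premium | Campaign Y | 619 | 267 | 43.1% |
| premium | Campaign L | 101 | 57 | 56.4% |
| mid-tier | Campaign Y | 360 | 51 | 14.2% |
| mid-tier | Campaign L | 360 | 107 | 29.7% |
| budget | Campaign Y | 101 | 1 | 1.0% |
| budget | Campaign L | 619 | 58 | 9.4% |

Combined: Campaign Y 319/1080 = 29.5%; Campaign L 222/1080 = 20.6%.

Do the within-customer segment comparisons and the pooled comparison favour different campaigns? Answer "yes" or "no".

yes

Within each customer segment level (premium 43.1% vs 56.4%; mid-tier 14.2% vs 29.7%; budget 1.0% vs 9.4%), Campaign L has the higher rate every time. Pooled: 29.5% vs 20.6% — Campaign Y has the higher rate overall. The two comparisons disagree.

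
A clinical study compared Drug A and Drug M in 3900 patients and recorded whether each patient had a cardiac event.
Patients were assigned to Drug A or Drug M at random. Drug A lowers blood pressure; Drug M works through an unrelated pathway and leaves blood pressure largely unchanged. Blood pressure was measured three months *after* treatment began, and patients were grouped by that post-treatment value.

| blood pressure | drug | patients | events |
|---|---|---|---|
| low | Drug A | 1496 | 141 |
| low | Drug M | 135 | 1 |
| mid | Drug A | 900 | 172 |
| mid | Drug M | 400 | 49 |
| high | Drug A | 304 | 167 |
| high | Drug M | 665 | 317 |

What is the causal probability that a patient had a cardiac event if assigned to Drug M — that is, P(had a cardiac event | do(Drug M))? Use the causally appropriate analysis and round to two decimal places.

0.31

Within every blood pressure level Drug M has the lower rate, yet pooled Drug A does — Simpson's reversal.
Because the drug influences blood pressure, blood pressure is a post-treatment mediator, not a confounder. Stratifying on it would bias the estimate; the causal effect is the crude pooled difference.
So P(outcome | do(Drug M)) is just the pooled rate for Drug M: 367/1200 = 0.306.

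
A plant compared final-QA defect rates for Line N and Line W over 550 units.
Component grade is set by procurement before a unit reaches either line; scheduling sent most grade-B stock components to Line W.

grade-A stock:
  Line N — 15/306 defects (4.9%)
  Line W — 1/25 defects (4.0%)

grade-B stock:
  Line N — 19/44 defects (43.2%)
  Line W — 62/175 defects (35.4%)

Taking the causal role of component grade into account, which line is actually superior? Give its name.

Line W

Component grade differs across lines for reasons unrelated to any effect of the line itself, and it separately predicts the outcome — a classic confounder. We must compare within component grade levels.
Within each level — grade-A stock: 4.9% vs 4.0%; grade-B stock: 43.2% vs 35.4% — Line W is lower every time.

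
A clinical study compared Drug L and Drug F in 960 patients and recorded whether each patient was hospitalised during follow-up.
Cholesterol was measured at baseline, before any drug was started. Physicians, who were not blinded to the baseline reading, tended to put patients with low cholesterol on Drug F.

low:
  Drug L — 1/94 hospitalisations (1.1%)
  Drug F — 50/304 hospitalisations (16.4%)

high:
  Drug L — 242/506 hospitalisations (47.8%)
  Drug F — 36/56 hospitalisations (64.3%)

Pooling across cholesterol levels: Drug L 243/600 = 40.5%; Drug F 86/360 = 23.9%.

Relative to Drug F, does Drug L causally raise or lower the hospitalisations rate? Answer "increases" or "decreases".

decreases

Within every cholesterol level Drug L has the lower rate, yet pooled Drug F does — Simpson's reversal.
Here cholesterol is a common cause — it drives both which drug a case falls under and the outcome. The crude comparison mixes populations; the stratum-specific rates are the causally relevant ones.
Within each level — low: 1.1% vs 16.4%; high: 47.8% vs 64.3% — Drug L is lower every time.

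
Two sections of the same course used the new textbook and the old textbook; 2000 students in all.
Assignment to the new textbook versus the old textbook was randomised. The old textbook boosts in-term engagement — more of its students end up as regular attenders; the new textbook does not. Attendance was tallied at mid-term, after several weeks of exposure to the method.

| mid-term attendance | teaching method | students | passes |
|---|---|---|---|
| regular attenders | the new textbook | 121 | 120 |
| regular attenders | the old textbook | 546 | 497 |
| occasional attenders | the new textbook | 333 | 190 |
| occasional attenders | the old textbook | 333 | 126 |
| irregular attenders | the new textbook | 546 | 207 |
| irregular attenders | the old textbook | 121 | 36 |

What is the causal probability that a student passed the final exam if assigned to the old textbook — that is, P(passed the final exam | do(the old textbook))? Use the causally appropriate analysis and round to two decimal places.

0.66

the new textbook is higher inside every mid-term attendance stratum but the old textbook is higher in aggregate. Whether to stratify depends on how mid-term attendance relates to the teaching method.
Because the teaching method influences mid-term attendance, mid-term attendance is a post-treatment mediator, not a confounder. Stratifying on it would bias the estimate; the causal effect is the crude pooled difference.
So P(outcome | do(the old textbook)) is just the pooled rate for the old textbook: 659/1000 = 0.659.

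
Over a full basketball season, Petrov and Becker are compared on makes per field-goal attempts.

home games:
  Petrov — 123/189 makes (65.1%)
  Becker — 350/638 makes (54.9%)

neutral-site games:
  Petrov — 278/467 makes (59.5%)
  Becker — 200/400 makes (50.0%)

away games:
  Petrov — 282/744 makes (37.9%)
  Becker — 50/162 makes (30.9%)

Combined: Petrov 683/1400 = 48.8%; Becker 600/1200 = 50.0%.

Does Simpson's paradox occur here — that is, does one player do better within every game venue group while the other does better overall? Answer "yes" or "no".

Within each game venue level (home games 65.1% vs 54.9%; neutral-site games 59.5% vs 50.0%; away games 37.9% vs 30.9%), Petrov has the higher rate every time. Pooled: 48.8% vs 50.0% — Becker has the higher rate overall. The two comparisons disagree.

yes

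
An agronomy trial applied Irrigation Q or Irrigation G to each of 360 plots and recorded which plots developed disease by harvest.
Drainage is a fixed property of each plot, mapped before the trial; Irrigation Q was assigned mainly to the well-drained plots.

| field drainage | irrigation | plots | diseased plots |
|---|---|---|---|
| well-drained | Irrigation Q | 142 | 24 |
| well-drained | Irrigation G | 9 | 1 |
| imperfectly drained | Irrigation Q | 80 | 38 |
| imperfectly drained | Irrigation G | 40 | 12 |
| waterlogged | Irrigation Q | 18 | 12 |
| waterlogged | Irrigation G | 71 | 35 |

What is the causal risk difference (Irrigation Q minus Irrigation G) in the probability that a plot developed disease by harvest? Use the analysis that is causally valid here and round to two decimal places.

Within every field drainage level Irrigation G has the lower rate, yet pooled Irrigation Q does — Simpson's reversal.
Nothing the irrigation does changes field drainage; the imbalance is an allocation artefact. With field drainage also predicting the outcome, the pooled figure is confounded, and the within-stratum comparison is the causal one.
Adjusting over the population distribution of field drainage: 0.419·(0.169−0.111) + 0.333·(0.475−0.300) + 0.247·(0.667−0.493) = +0.126.

+0.13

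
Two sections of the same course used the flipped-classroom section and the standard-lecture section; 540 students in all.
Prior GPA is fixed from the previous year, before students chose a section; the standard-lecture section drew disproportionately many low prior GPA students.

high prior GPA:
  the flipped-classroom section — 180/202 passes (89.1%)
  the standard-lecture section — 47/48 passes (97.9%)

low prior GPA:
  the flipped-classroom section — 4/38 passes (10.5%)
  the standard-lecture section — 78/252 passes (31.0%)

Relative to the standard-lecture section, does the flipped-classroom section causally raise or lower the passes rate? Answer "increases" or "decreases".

the standard-lecture section is higher inside every prior GPA band stratum but the flipped-classroom section is higher in aggregate. Whether to stratify depends on how prior GPA band relates to the teaching method.
The imbalance in prior GPA band arose from how students were allocated, not from anything the teaching method did; and prior GPA band independently affects the outcome. The pooled gap is confounded — condition on prior GPA band.
Within each level — high prior GPA: 89.1% vs 97.9%; low prior GPA: 10.5% vs 31.0% — the standard-lecture section is higher every time.

decreases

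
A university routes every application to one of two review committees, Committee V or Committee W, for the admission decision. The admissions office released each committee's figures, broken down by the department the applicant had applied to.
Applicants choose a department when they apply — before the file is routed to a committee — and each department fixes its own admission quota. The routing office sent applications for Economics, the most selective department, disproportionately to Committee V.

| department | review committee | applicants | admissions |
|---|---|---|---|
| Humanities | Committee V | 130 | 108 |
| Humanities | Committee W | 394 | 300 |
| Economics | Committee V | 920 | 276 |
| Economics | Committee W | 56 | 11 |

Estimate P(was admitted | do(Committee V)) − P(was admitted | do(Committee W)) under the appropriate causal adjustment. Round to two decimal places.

+0.09

Department satisfies the back-door criterion: it is not a descendant of the review committee, and it blocks the spurious path from review committee to outcome. Adjusting for it (i.e., using the within-department rates) gives the causal effect.
Adjusting over the population distribution of department: 0.349·(0.831−0.761) + 0.651·(0.300−0.196) = +0.092.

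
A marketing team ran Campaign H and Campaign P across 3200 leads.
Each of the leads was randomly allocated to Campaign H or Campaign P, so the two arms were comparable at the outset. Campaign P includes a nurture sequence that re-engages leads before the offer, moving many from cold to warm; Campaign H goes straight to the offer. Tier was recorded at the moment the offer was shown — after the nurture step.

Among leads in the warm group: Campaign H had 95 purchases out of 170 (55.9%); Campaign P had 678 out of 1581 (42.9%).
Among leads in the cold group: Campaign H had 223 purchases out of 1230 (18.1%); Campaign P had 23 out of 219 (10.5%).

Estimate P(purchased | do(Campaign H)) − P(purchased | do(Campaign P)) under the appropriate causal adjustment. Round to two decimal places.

The stratified and pooled comparisons disagree (Campaign H wins within each engagement tier; Campaign P wins overall), so the answer turns on the causal role of engagement tier.
Engagement tier is recorded after the campaign and is itself shifted by it — it sits on the causal path from campaign to outcome. Conditioning on a mediator would strip out part of the effect we want; the pooled comparison gives the total causal effect.
The causal difference is the pooled difference: 0.227 − 0.389 = -0.162.

-0.16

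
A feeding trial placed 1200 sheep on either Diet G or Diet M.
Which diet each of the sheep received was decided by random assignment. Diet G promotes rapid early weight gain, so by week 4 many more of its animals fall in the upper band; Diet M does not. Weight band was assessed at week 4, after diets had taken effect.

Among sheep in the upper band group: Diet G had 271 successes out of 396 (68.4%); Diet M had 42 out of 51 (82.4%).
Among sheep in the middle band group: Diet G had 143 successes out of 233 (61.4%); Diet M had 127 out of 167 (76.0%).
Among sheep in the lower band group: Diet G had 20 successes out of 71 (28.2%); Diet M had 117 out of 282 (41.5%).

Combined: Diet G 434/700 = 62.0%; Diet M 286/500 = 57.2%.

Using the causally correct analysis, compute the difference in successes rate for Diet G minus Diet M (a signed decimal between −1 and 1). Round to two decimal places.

+0.05

The week-4 weight band-specific comparison favours Diet M throughout, but the pooled figures favour Diet G. The question is whether to condition on week-4 weight band.
Week-4 weight band is recorded after the diet and is itself shifted by it — it sits on the causal path from diet to outcome. Conditioning on a mediator would strip out part of the effect we want; the pooled comparison gives the total causal effect.
The causal difference is the pooled difference: 0.620 − 0.572 = +0.048.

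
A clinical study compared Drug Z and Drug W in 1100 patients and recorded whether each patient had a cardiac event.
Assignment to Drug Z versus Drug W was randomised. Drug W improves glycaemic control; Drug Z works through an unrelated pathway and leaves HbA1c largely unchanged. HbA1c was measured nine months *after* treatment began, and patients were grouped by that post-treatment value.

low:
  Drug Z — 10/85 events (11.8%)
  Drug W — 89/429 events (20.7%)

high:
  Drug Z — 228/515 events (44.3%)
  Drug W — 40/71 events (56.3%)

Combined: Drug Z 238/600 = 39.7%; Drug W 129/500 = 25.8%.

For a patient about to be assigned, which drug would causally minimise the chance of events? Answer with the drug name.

Drug W

Drug Z is lower inside every HbA1c stratum but Drug W is lower in aggregate. Whether to stratify depends on how HbA1c relates to the drug.
Stratifying would compare drugs among patients the drugs themselves sorted into HbA1c groups — a form of selection on an intermediate. The unconditioned pooled rates give the total causal effect.
Pooled: Drug Z 39.7% vs Drug W 25.8%; Drug W is lower overall.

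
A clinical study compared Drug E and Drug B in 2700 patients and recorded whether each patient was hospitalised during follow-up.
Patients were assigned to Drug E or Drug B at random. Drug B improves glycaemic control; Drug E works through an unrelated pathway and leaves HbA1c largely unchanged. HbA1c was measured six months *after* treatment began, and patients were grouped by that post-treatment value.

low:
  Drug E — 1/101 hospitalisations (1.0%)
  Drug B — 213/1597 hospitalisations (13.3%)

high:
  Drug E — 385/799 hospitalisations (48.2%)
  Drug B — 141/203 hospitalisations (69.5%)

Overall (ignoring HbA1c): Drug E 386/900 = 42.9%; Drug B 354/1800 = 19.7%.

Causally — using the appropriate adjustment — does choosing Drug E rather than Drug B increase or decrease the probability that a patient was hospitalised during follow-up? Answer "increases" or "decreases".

increases

Drug E is lower inside every HbA1c stratum but Drug B is lower in aggregate. Whether to stratify depends on how HbA1c relates to the drug.
HbA1c lies on the pathway drug → HbA1c → outcome, so adjusting for it blocks the indirect effect. For the total causal effect of drug, use the unadjusted pooled rates.
Pooled: Drug E 42.9% vs Drug B 19.7%; Drug B is lower overall.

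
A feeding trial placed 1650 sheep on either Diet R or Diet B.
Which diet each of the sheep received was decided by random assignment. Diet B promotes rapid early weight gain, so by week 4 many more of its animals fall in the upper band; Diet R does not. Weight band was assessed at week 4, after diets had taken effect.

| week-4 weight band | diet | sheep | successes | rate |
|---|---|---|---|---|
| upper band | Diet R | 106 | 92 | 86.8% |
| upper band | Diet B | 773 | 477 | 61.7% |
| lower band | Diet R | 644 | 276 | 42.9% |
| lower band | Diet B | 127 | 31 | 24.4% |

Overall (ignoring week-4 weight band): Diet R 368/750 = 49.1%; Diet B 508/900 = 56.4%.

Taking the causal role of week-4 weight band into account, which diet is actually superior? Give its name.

The distribution of week-4 weight band is itself part of what the diet does — it is an intermediate outcome. Holding it fixed would remove that part of the effect; the total effect is the pooled difference.
Pooled: Diet R 49.1% vs Diet B 56.4%; Diet B is higher overall.

Diet B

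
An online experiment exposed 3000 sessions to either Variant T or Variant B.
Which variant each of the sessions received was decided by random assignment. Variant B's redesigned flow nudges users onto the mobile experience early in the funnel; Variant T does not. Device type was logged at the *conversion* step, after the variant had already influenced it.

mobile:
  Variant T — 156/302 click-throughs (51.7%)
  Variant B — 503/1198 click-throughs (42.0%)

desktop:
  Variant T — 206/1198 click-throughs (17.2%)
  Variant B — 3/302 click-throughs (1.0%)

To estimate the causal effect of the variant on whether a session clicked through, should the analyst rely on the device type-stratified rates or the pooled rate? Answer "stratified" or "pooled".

pooled

The stratified and pooled comparisons disagree (Variant T wins within each device type; Variant B wins overall), so the answer turns on the causal role of device type.
Device type lies on the pathway variant → device type → outcome, so adjusting for it blocks the indirect effect. For the total causal effect of variant, use the unadjusted pooled rates.
Pooled: Variant T 24.1% vs Variant B 33.7%; Variant B is higher overall.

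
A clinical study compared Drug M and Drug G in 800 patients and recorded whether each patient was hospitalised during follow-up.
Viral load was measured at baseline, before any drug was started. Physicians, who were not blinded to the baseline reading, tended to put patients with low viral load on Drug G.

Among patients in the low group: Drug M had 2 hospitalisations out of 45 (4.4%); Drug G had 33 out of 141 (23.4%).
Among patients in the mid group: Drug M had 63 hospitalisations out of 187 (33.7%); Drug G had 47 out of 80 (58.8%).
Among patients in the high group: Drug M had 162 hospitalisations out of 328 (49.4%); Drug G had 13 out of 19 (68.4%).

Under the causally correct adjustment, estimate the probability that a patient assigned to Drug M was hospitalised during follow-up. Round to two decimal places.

Viral load satisfies the back-door criterion: it is not a descendant of the drug, and it blocks the spurious path from drug to outcome. Adjusting for it (i.e., using the within-viral load rates) gives the causal effect.
Standardising Drug M to the population viral load mix: 0.233·2/45 + 0.334·63/187 + 0.434·162/328 = 0.337.

0.34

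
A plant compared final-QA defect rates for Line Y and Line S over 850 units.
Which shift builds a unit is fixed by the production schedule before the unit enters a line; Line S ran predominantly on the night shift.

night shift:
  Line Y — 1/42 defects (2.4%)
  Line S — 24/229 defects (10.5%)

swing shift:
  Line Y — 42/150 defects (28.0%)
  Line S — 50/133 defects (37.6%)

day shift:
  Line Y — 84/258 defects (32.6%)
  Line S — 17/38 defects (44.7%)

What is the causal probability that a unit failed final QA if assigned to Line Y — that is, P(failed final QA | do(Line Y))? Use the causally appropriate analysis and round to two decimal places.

The shift-specific comparison favours Line Y throughout, but the pooled figures favour Line S. The question is whether to condition on shift.
Here shift is a common cause — it drives both which line a case falls under and the outcome. The crude comparison mixes populations; the stratum-specific rates are the causally relevant ones.
Standardising Line Y to the population shift mix: 0.319·1/42 + 0.333·42/150 + 0.348·84/258 = 0.214.

0.21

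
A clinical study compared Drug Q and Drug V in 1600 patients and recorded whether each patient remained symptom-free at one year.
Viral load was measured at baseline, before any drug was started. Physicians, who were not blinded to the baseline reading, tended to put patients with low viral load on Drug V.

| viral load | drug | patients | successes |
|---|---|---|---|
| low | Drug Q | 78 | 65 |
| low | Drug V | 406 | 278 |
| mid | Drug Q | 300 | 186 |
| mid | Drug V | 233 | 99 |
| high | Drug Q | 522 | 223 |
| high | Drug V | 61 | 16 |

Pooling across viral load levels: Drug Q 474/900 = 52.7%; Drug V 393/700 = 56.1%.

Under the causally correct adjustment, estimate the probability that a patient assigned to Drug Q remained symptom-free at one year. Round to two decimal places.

0.61

Here viral load is a common cause — it drives both which drug a case falls under and the outcome. The crude comparison mixes populations; the stratum-specific rates are the causally relevant ones.
Standardising Drug Q to the population viral load mix: 0.302·65/78 + 0.333·186/300 + 0.364·223/522 = 0.614.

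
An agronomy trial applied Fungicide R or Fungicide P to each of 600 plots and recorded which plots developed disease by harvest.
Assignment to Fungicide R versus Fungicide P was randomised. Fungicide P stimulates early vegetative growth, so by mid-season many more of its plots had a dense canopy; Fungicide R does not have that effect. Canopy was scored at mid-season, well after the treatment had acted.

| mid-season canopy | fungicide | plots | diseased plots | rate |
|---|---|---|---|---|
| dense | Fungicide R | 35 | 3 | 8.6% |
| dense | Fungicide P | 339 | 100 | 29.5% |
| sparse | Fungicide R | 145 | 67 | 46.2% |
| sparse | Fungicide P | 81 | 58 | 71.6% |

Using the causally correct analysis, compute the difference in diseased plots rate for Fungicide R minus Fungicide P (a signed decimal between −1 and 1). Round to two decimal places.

Stratifying would compare fungicides among plots the fungicides themselves sorted into mid-season canopy groups — a form of selection on an intermediate. The unconditioned pooled rates give the total causal effect.
The causal difference is the pooled difference: 0.389 − 0.376 = +0.013.

+0.01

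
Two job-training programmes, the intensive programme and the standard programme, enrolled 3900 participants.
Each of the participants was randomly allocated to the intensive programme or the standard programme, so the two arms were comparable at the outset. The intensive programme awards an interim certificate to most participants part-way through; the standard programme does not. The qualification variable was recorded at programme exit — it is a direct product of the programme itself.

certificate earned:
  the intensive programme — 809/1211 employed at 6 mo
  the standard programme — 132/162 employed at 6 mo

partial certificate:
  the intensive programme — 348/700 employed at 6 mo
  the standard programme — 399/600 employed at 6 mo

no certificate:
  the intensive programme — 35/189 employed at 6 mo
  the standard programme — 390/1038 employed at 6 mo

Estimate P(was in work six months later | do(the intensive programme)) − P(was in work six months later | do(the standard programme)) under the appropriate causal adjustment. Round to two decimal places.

+0.06

The distribution of qualification attained during the programme is itself part of what the programme does — it is an intermediate outcome. Holding it fixed would remove that part of the effect; the total effect is the pooled difference.
The causal difference is the pooled difference: 0.568 − 0.512 = +0.056.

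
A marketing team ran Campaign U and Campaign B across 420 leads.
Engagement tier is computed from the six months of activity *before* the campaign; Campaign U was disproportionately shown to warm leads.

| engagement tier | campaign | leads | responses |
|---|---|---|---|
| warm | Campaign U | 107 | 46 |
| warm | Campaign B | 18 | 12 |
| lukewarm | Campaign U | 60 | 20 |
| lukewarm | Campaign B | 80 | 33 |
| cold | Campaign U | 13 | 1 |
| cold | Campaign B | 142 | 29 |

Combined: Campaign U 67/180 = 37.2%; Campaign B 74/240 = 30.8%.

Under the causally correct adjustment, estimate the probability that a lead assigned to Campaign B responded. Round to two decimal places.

0.41

Here engagement tier is a common cause — it drives both which campaign a case falls under and the outcome. The crude comparison mixes populations; the stratum-specific rates are the causally relevant ones.
Standardising Campaign B to the population engagement tier mix: 0.298·12/18 + 0.333·33/80 + 0.369·29/142 = 0.411.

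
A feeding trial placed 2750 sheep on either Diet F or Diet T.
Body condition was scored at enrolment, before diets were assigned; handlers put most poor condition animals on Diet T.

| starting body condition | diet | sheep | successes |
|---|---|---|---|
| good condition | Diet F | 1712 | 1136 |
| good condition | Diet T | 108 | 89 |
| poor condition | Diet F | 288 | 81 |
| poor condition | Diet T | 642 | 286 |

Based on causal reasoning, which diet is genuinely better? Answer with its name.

Diet T

The imbalance in starting body condition arose from how sheep were allocated, not from anything the diet did; and starting body condition independently affects the outcome. The pooled gap is confounded — condition on starting body condition.
Within each level — good condition: 66.4% vs 82.4%; poor condition: 28.1% vs 44.5% — Diet T is higher every time.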